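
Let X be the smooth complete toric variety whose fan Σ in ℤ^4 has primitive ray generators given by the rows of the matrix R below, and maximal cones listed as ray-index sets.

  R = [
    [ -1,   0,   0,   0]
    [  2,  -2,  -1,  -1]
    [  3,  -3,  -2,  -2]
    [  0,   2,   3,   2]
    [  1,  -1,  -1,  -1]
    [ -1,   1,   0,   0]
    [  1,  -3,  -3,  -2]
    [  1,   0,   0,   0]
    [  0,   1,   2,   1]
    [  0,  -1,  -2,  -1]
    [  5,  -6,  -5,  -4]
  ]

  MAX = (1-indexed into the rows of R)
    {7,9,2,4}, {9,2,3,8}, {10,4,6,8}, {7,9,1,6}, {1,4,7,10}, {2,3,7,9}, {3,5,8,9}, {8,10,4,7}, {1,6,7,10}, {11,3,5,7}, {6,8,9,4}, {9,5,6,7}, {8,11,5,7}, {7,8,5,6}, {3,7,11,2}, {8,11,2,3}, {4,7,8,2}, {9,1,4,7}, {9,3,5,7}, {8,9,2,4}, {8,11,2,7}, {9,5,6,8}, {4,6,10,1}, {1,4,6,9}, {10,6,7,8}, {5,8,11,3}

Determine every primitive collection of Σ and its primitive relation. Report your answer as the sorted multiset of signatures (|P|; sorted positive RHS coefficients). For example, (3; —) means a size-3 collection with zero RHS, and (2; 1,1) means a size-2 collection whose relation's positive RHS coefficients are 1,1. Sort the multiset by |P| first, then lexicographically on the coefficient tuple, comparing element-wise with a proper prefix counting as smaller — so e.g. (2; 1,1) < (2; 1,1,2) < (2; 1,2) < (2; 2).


Δ(Σ) — 11 vertices, 21 min non-faces:

  {1,8}:  v_{1} + v_{8} = 0 — sig = (2; —)
  {9,10}:  v_{9} + v_{10} = 0 — sig = (2; —)
  {2,5}:  v_{2} + v_{5} = v_{3} — sig = (2; 1)
  {2,6}:  v_{2} + v_{6} = v_{5} — sig = (2; 1)
  {1,2}:  v_{1} + v_{2} = v_{7} + v_{9} — sig = (2; 1,1)
  {1,11}:  v_{1} + v_{11} = v_{3} + v_{7} — sig = (2; 1,1)
  {2,10}:  v_{2} + v_{10} = v_{7} + v_{8} — sig = (2; 1,1)
  {4,5}:  v_{4} + v_{5} = v_{8} + v_{9} — sig = (2; 1,1)
  {9,11}:  v_{9} + v_{11} = v_{2} + v_{3} — sig = (2; 1,1)
  {1,3}:  v_{1} + v_{3} = v_{5} + v_{7} + v_{9} — sig = (2; 1,1,1)
  {1,5}:  v_{1} + v_{5} = v_{6} + v_{7} + v_{9} — sig = (2; 1,1,1)
  {3,4}:  v_{3} + v_{4} = v_{2} + v_{8} + v_{9} — sig = (2; 1,1,1)
  {3,10}:  v_{3} + v_{10} = v_{5} + v_{7} + v_{8} — sig = (2; 1,1,1)
  {5,10}:  v_{5} + v_{10} = v_{6} + v_{7} + v_{8} — sig = (2; 1,1,1)
  {6,11}:  v_{6} + v_{11} = 2·v_{5} + v_{7} + v_{8} — sig = (2; 1,1,2)
  {4,11}:  v_{4} + v_{11} = 2·v_{2} + v_{8} — sig = (2; 1,2)
  {10,11}:  v_{10} + v_{11} = v_{5} + 2·v_{7} + 2·v_{8} — sig = (2; 1,2,2)
  {3,6}:  v_{3} + v_{6} = 2·v_{5} — sig = (2; 2)
  {4,6,7}:  v_{4} + v_{6} + v_{7} = 0 — sig = (3; —)
  {3,7,8}:  v_{3} + v_{7} + v_{8} = v_{11} — sig = (3; 1)
  {7,8,9}:  v_{7} + v_{8} + v_{9} = v_{2} — sig = (3; 1)

Hence PRS(X_Σ) =
    |P|=2: 18 collections, coeffs (), (), (1), (1), (1,1), (1,1), (1,1), (1,1), (1,1), (1,1,1), (1,1,1), (1,1,1), (1,1,1), (1,1,1), (1,1,2), (1,2), (1,2,2), (2)
    |P|=3: 3 collections, coeffs (), (1), (1)


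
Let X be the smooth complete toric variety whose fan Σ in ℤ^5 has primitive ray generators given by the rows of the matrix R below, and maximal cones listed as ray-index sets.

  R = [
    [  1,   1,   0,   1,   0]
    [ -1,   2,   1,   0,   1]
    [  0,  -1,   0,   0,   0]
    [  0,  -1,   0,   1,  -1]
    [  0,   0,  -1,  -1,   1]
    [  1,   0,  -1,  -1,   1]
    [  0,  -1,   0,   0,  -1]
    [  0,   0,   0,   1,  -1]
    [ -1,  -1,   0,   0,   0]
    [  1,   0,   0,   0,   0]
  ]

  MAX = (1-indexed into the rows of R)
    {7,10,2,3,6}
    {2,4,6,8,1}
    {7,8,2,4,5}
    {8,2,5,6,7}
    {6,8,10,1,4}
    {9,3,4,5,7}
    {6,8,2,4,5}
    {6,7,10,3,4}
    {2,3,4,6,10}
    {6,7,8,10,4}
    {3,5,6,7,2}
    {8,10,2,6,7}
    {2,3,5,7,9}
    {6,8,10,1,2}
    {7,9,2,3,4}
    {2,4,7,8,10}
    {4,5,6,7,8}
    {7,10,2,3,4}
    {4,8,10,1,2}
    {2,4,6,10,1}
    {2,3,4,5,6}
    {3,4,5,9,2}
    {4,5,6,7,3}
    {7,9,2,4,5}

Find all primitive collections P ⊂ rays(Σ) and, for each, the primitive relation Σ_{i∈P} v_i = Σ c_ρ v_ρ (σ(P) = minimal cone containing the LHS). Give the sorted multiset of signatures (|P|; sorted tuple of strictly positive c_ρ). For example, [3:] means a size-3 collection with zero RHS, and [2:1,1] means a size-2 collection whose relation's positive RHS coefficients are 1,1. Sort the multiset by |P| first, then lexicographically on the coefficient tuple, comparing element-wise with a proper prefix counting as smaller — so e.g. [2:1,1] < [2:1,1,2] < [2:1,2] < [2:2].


Minimal non-faces — 12 found among 10 rays, 24 max cones:

  P = {3,8}:  v_{3} + v_{8} = v_{4}  so sig = [2:1]
  P = {5,10}:  v_{5} + v_{10} = v_{6}  so sig = [2:1]
  P = {9,10}:  v_{9} + v_{10} = v_{3}  so sig = [2:1]
  P = {1,7}:  v_{1} + v_{7} = v_{8} + v_{10}  so sig = [2:1,1]
  P = {6,9}:  v_{6} + v_{9} = v_{3} + v_{5}  so sig = [2:1,1]
  P = {1,3}:  v_{1} + v_{3} = v_{2} + 2·v_{4} + v_{6} + v_{10}  so sig = [2:1,1,1,2]
  P = {1,5}:  v_{1} + v_{5} = v_{2} + v_{4} + 2·v_{6} + v_{8}  so sig = [2:1,1,1,2]
  P = {8,9}:  v_{8} + v_{9} = v_{2} + 2·v_{4} + v_{5} + v_{7}  so sig = [2:1,1,1,2]
  P = {1,9}:  v_{1} + v_{9} = v_{2} + 2·v_{4} + v_{6}  so sig = [2:1,1,2]
  P = {2,4,6,7}:  v_{2} + v_{4} + v_{6} + v_{7} = 0  so sig = [4:]
  P = {2,3,4,5,7}:  v_{2} + v_{3} + v_{4} + v_{5} + v_{7} = v_{9}  so sig = [5:1]
  P = {2,4,6,8,10}:  v_{2} + v_{4} + v_{6} + v_{8} + v_{10} = v_{1}  so sig = [5:1]

Signatures (|P|; sorted positive RHS coefficients), sorted:
    |P|=2: 9 collections, coeffs (1), (1), (1), (1,1), (1,1), (1,1,1,2), (1,1,1,2), (1,1,1,2), (1,1,2)
    |P|=4: 1 collection, coeffs ()
    |P|=5: 2 collections, coeffs (1), (1)


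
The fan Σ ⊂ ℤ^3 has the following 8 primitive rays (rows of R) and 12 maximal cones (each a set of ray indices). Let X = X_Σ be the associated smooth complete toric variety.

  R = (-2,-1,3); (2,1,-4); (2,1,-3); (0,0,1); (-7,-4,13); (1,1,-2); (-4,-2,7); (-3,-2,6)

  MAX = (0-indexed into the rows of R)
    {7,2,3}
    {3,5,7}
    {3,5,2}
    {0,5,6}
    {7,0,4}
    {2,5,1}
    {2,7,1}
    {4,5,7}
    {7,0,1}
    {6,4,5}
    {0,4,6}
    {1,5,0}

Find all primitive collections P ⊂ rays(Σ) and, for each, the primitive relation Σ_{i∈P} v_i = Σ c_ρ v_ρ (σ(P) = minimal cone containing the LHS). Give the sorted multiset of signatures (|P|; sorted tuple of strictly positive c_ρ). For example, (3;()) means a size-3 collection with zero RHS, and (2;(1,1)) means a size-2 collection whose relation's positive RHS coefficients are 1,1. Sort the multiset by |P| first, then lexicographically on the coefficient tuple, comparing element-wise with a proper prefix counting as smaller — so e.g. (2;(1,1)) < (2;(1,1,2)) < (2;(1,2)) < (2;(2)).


Δ(Σ) — 8 vertices, 14 min non-faces:

  • {0,2}:  v_{0} + v_{2} = 0  →  sig = (2;())
  • {1,3}:  v_{1} + v_{3} = v_{2}  →  sig = (2;(1))
  • {1,6}:  v_{1} + v_{6} = v_{0}  →  sig = (2;(1))
  • {6,7}:  v_{6} + v_{7} = v_{4}  →  sig = (2;(1))
  • {0,3}:  v_{0} + v_{3} = v_{5} + v_{7}  →  sig = (2;(1,1))
  • {1,4}:  v_{1} + v_{4} = v_{0} + v_{7}  →  sig = (2;(1,1))
  • {2,6}:  v_{2} + v_{6} = v_{5} + v_{7}  →  sig = (2;(1,1))
  • {2,4}:  v_{2} + v_{4} = v_{5} + 2·v_{7}  →  sig = (2;(1,2))
  • {3,6}:  v_{3} + v_{6} = 2·v_{5} + 2·v_{7}  →  sig = (2;(2,2))
  • {3,4}:  v_{3} + v_{4} = 2·v_{5} + 3·v_{7}  →  sig = (2;(2,3))
  • {1,5,7}:  v_{1} + v_{5} + v_{7} = 0  →  sig = (3;())
  • {0,5,7}:  v_{0} + v_{5} + v_{7} = v_{6}  →  sig = (3;(1))
  • {2,5,7}:  v_{2} + v_{5} + v_{7} = v_{3}  →  sig = (3;(1))
  • {0,4,5}:  v_{0} + v_{4} + v_{5} = 2·v_{6}  →  sig = (3;(2))

Signatures (|P|; sorted positive RHS coefficients), sorted:
    (2;())
    (2;(1))
    (2;(1))
    (2;(1))
    (2;(1,1))
    (2;(1,1))
    (2;(1,1))
    (2;(1,2))
    (2;(2,2))
    (2;(2,3))
    (3;())
    (3;(1))
    (3;(1))
    (3;(2))


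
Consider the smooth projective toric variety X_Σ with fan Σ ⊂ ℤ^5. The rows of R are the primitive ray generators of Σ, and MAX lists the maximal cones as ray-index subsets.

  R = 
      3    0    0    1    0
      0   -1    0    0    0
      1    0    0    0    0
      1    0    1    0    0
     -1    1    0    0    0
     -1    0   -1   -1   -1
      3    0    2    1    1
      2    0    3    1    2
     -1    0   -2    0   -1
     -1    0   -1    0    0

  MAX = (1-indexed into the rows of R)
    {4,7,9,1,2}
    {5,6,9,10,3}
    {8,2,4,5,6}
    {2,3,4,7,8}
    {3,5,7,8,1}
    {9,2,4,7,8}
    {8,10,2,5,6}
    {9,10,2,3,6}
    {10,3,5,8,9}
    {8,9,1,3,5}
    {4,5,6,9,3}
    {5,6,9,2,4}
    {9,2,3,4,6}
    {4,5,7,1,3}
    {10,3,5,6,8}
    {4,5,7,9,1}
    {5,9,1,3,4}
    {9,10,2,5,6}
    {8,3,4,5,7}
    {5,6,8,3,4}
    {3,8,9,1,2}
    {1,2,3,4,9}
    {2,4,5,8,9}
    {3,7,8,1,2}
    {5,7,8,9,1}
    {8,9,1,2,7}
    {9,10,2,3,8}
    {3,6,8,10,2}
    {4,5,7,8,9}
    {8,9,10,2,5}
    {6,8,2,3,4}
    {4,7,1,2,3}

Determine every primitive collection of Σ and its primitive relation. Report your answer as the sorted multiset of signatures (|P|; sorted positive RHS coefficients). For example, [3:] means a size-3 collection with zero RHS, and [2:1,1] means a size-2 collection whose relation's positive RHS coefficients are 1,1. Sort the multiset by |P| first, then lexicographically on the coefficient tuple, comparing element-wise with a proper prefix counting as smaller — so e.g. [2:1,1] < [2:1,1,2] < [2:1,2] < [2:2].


12 minimal non-faces of Δ(Σ) (on 10 rays):

  P = {4,10}:  v_{4} + v_{10} = 0 ; sig = [2:]
  P = {6,7}:  v_{6} + v_{7} = v_{3} + v_{4} ; sig = [2:1,1]
  P = {7,10}:  v_{7} + v_{10} = v_{3} + v_{8} + v_{9} ; sig = [2:1,1,1]
  P = {1,6}:  v_{1} + v_{6} = 2·v_{3} + v_{4} + v_{9} ; sig = [2:1,1,2]
  P = {1,10}:  v_{1} + v_{10} = 2·v_{3} + v_{8} + 2·v_{9} ; sig = [2:1,2,2]
  P = {2,3,5}:  v_{2} + v_{3} + v_{5} = 0 ; sig = [3:]
  P = {6,8,9}:  v_{6} + v_{8} + v_{9} = 0 ; sig = [3:]
  P = {3,7,9}:  v_{3} + v_{7} + v_{9} = v_{1} ; sig = [3:1]
  P = {1,2,5}:  v_{1} + v_{2} + v_{5} = v_{7} + v_{9} ; sig = [3:1,1]
  P = {2,5,7}:  v_{2} + v_{5} + v_{7} = v_{4} + v_{8} + v_{9} ; sig = [3:1,1,1]
  P = {1,4,8}:  v_{1} + v_{4} + v_{8} = 2·v_{7} ; sig = [3:2]
  P = {3,4,8,9}:  v_{3} + v_{4} + v_{8} + v_{9} = v_{7} ; sig = [4:1]

Sorted signature multiset PRS(X):
    |P|=2: 5 collections, coeffs (), (1,1), (1,1,1), (1,1,2), (1,2,2)
    |P|=3: 6 collections, coeffs (), (), (1), (1,1), (1,1,1), (2)
    |P|=4: 1 collection, coeffs (1)


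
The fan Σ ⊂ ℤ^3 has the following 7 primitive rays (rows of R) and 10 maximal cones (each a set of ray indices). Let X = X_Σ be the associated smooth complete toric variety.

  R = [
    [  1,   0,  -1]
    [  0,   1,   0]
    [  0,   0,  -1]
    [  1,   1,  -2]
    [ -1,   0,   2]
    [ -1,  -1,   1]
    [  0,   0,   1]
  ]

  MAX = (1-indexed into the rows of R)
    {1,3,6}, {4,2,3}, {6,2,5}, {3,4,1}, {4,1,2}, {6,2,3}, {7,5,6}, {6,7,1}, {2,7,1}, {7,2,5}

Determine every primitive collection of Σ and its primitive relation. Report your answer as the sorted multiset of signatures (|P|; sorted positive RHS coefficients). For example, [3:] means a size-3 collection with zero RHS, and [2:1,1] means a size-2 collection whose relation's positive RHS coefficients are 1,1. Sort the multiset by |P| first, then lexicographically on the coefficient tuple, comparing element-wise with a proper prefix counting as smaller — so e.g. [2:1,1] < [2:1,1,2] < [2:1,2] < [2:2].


Δ(Σ) — 7 vertices, 9 min non-faces:

  {3,7}:  v_{3} + v_{7} = 0  →  sig = [2:]
  {1,5}:  v_{1} + v_{5} = v_{7}  →  sig = [2:1]
  {4,5}:  v_{4} + v_{5} = v_{2}  →  sig = [2:1]
  {4,6}:  v_{4} + v_{6} = v_{3}  →  sig = [2:1]
  {3,5}:  v_{3} + v_{5} = v_{2} + v_{6}  →  sig = [2:1,1]
  {4,7}:  v_{4} + v_{7} = v_{1} + v_{2}  →  sig = [2:1,1]
  {1,2,6}:  v_{1} + v_{2} + v_{6} = 0  →  sig = [3:]
  {1,2,3}:  v_{1} + v_{2} + v_{3} = v_{4}  →  sig = [3:1]
  {2,6,7}:  v_{2} + v_{6} + v_{7} = v_{5}  →  sig = [3:1]

Hence PRS(X_Σ) =
{ [2:],  [2:1] ×3,  [2:1,1] ×2,  [3:],  [3:1] ×2 }


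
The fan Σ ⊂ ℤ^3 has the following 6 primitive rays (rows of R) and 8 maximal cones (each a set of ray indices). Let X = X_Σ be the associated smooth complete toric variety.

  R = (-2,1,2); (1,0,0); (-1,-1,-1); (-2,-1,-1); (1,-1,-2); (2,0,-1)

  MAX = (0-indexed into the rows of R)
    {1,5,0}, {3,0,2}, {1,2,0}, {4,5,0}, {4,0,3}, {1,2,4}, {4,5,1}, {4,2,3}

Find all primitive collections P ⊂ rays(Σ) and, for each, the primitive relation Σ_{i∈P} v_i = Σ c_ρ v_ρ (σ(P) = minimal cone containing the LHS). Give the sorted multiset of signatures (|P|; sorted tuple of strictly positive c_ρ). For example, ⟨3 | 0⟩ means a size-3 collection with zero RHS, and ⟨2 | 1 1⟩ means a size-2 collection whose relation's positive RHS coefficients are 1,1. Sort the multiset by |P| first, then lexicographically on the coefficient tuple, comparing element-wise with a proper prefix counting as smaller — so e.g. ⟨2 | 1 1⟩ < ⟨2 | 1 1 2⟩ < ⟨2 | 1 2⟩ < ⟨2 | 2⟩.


5 minimal non-faces of Δ(Σ) (on 6 rays):

  P = {1,3}:  v_{1} + v_{3} = v_{2} — sig = ⟨2 | 1⟩
  P = {2,5}:  v_{2} + v_{5} = v_{4} — sig = ⟨2 | 1⟩
  P = {3,5}:  v_{3} + v_{5} = v_{0} + 2·v_{4} — sig = ⟨2 | 1 2⟩
  P = {0,1,4}:  v_{0} + v_{1} + v_{4} = 0 — sig = ⟨3 | 0⟩
  P = {0,2,4}:  v_{0} + v_{2} + v_{4} = v_{3} — sig = ⟨3 | 1⟩

Signatures (|P|; sorted positive RHS coefficients), sorted:
{ ⟨2 | 1⟩ ×2,  ⟨2 | 1 2⟩,  ⟨3 | 0⟩,  ⟨3 | 1⟩ }


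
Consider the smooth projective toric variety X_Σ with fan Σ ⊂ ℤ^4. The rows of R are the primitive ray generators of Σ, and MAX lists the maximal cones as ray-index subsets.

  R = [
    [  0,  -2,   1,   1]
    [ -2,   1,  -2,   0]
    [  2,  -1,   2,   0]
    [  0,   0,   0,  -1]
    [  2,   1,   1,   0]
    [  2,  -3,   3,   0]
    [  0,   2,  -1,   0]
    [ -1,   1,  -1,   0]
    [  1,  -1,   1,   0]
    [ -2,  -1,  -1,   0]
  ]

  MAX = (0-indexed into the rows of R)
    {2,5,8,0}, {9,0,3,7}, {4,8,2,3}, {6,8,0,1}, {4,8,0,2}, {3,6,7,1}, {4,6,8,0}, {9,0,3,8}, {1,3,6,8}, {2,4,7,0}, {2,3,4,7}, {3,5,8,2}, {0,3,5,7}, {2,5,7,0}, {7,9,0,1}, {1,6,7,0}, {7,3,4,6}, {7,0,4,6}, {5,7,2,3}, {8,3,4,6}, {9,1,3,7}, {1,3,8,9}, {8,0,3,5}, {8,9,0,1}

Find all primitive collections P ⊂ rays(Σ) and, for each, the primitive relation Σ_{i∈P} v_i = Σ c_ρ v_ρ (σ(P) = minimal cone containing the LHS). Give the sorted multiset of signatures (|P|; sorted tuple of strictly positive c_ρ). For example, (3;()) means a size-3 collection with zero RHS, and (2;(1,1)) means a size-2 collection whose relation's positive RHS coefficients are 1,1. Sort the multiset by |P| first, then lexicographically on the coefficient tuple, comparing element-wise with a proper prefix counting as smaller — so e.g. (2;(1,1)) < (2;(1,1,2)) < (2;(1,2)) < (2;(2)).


The 15 primitive collections of Σ (r=10, n=4):

  P = {1,2}:  v_{1} + v_{2} = 0  ⟹  sig = (2;())
  P = {4,9}:  v_{4} + v_{9} = 0  ⟹  sig = (2;())
  P = {7,8}:  v_{7} + v_{8} = 0  ⟹  sig = (2;())
  P = {1,4}:  v_{1} + v_{4} = v_{6}  ⟹  sig = (2;(1))
  P = {2,6}:  v_{2} + v_{6} = v_{4}  ⟹  sig = (2;(1))
  P = {5,6}:  v_{5} + v_{6} = v_{2}  ⟹  sig = (2;(1))
  P = {6,9}:  v_{6} + v_{9} = v_{1}  ⟹  sig = (2;(1))
  P = {1,5}:  v_{1} + v_{5} = v_{0} + v_{3}  ⟹  sig = (2;(1,1))
  P = {2,9}:  v_{2} + v_{9} = v_{0} + v_{3}  ⟹  sig = (2;(1,1))
  P = {4,5}:  v_{4} + v_{5} = 2·v_{2}  ⟹  sig = (2;(2))
  P = {5,9}:  v_{5} + v_{9} = 2·v_{0} + 2·v_{3}  ⟹  sig = (2;(2,2))
  P = {0,3,6}:  v_{0} + v_{3} + v_{6} = 0  ⟹  sig = (3;())
  P = {0,1,3}:  v_{0} + v_{1} + v_{3} = v_{9}  ⟹  sig = (3;(1))
  P = {0,2,3}:  v_{0} + v_{2} + v_{3} = v_{5}  ⟹  sig = (3;(1))
  P = {0,3,4}:  v_{0} + v_{3} + v_{4} = v_{2}  ⟹  sig = (3;(1))

Sorted signature multiset PRS(X):
    (2;())
    (2;())
    (2;())
    (2;(1))
    (2;(1))
    (2;(1))
    (2;(1))
    (2;(1,1))
    (2;(1,1))
    (2;(2))
    (2;(2,2))
    (3;())
    (3;(1))
    (3;(1))
    (3;(1))


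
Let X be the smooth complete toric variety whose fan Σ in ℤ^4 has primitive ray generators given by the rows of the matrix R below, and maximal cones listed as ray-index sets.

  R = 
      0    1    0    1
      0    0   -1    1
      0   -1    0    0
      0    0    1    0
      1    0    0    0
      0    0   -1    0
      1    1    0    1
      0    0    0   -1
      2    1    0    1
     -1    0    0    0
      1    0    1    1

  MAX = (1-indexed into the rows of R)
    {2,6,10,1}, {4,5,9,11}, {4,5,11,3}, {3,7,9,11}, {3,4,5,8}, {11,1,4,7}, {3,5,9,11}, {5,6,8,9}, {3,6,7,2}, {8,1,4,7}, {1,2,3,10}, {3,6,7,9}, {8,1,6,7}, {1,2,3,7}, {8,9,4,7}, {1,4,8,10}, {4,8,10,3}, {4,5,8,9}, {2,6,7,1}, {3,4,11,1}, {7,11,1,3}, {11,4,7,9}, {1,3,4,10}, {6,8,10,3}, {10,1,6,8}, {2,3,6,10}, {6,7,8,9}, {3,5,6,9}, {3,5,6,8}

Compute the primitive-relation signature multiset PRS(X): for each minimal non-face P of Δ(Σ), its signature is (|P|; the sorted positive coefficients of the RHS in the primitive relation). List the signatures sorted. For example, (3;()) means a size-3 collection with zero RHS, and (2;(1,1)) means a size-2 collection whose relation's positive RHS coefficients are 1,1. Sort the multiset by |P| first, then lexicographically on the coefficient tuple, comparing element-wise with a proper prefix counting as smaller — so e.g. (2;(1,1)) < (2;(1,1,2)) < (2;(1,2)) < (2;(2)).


Primitive collections (21):

  • {4,6}:  v_{4} + v_{6} = 0 — sig = (2;())
  • {5,10}:  v_{5} + v_{10} = 0 — sig = (2;())
  • {1,5}:  v_{1} + v_{5} = v_{7} — sig = (2;(1))
  • {2,8}:  v_{2} + v_{8} = v_{6} — sig = (2;(1))
  • {5,7}:  v_{5} + v_{7} = v_{9} — sig = (2;(1))
  • {7,10}:  v_{7} + v_{10} = v_{1} — sig = (2;(1))
  • {9,10}:  v_{9} + v_{10} = v_{7} — sig = (2;(1))
  • {2,4}:  v_{2} + v_{4} = v_{1} + v_{3} — sig = (2;(1,1))
  • {6,11}:  v_{6} + v_{11} = v_{3} + v_{7} — sig = (2;(1,1))
  • {8,11}:  v_{8} + v_{11} = v_{4} + v_{5} — sig = (2;(1,1))
  • {2,5}:  v_{2} + v_{5} = v_{3} + v_{6} + v_{7} — sig = (2;(1,1,1))
  • {10,11}:  v_{10} + v_{11} = v_{1} + v_{3} + v_{4} — sig = (2;(1,1,1))
  • {2,9}:  v_{2} + v_{9} = v_{3} + v_{6} + 2·v_{7} — sig = (2;(1,1,2))
  • {2,11}:  v_{2} + v_{11} = v_{1} + 2·v_{3} + v_{7} — sig = (2;(1,1,2))
  • {1,9}:  v_{1} + v_{9} = 2·v_{7} — sig = (2;(2))
  • {1,3,8}:  v_{1} + v_{3} + v_{8} = 0 — sig = (3;())
  • {1,3,6}:  v_{1} + v_{3} + v_{6} = v_{2} — sig = (3;(1))
  • {3,4,7}:  v_{3} + v_{4} + v_{7} = v_{11} — sig = (3;(1))
  • {3,7,8}:  v_{3} + v_{7} + v_{8} = v_{5} — sig = (3;(1))
  • {3,4,9}:  v_{3} + v_{4} + v_{9} = v_{5} + v_{11} — sig = (3;(1,1))
  • {3,8,9}:  v_{3} + v_{8} + v_{9} = 2·v_{5} — sig = (3;(2))

Sorted signature multiset PRS(X):
[(2;()), (2;()), (2;(1)), (2;(1)), (2;(1)), (2;(1)), (2;(1)), (2;(1,1)), (2;(1,1)), (2;(1,1)), (2;(1,1,1)), (2;(1,1,1)), (2;(1,1,2)), (2;(1,1,2)), (2;(2)), (3;()), (3;(1)), (3;(1)), (3;(1)), (3;(1,1)), (3;(2))]


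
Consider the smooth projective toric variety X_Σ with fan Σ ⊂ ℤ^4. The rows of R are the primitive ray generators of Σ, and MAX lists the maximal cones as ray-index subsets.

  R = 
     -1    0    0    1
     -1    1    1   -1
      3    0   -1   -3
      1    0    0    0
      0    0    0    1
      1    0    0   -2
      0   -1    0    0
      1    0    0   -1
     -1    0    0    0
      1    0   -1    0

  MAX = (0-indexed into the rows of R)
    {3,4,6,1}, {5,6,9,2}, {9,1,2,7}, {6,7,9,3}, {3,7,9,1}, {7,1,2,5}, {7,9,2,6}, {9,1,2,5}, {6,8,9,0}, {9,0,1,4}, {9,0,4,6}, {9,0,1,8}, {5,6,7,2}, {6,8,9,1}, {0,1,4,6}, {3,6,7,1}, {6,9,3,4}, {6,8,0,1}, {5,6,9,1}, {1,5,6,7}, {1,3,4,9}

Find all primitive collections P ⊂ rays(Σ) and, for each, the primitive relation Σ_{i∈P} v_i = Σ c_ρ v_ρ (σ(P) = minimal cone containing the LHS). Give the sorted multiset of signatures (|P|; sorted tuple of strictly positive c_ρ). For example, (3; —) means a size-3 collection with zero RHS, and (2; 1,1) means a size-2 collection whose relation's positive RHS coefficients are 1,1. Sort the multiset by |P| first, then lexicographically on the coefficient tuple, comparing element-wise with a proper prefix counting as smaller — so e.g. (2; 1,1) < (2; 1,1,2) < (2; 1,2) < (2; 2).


Σ has 20 primitive collections:

  • {0,7}:  v_{0} + v_{7} = 0 — sig = (2; —)
  • {3,8}:  v_{3} + v_{8} = 0 — sig = (2; —)
  • {0,3}:  v_{0} + v_{3} = v_{4} — sig = (2; 1)
  • {4,5}:  v_{4} + v_{5} = v_{7} — sig = (2; 1)
  • {4,7}:  v_{4} + v_{7} = v_{3} — sig = (2; 1)
  • {4,8}:  v_{4} + v_{8} = v_{0} — sig = (2; 1)
  • {0,2}:  v_{0} + v_{2} = v_{5} + v_{9} — sig = (2; 1,1)
  • {0,5}:  v_{0} + v_{5} = v_{1} + v_{6} + v_{9} — sig = (2; 1,1,1)
  • {7,8}:  v_{7} + v_{8} = v_{1} + v_{6} + v_{9} — sig = (2; 1,1,1)
  • {2,8}:  v_{2} + v_{8} = v_{1} + v_{5} + v_{6} + 2·v_{9} — sig = (2; 1,1,1,2)
  • {2,4}:  v_{2} + v_{4} = 2·v_{7} + v_{9} — sig = (2; 1,2)
  • {2,3}:  v_{2} + v_{3} = 3·v_{7} + v_{9} — sig = (2; 1,3)
  • {3,5}:  v_{3} + v_{5} = 2·v_{7} — sig = (2; 2)
  • {5,8}:  v_{5} + v_{8} = 2·v_{1} + 2·v_{6} + 2·v_{9} — sig = (2; 2,2,2)
  • {5,7,9}:  v_{5} + v_{7} + v_{9} = v_{2} — sig = (3; 1)
  • {1,2,6}:  v_{1} + v_{2} + v_{6} = 2·v_{5} — sig = (3; 2)
  • {1,4,6,9}:  v_{1} + v_{4} + v_{6} + v_{9} = 0 — sig = (4; —)
  • {0,1,6,9}:  v_{0} + v_{1} + v_{6} + v_{9} = v_{8} — sig = (4; 1)
  • {1,3,6,9}:  v_{1} + v_{3} + v_{6} + v_{9} = v_{7} — sig = (4; 1)
  • {1,6,7,9}:  v_{1} + v_{6} + v_{7} + v_{9} = v_{5} — sig = (4; 1)

Hence PRS(X_Σ) =
{ (2; —) ×2,  (2; 1) ×4,  (2; 1,1),  (2; 1,1,1) ×2,  (2; 1,1,1,2),  (2; 1,2),  (2; 1,3),  (2; 2),  (2; 2,2,2),  (3; 1),  (3; 2),  (4; —),  (4; 1) ×3 }


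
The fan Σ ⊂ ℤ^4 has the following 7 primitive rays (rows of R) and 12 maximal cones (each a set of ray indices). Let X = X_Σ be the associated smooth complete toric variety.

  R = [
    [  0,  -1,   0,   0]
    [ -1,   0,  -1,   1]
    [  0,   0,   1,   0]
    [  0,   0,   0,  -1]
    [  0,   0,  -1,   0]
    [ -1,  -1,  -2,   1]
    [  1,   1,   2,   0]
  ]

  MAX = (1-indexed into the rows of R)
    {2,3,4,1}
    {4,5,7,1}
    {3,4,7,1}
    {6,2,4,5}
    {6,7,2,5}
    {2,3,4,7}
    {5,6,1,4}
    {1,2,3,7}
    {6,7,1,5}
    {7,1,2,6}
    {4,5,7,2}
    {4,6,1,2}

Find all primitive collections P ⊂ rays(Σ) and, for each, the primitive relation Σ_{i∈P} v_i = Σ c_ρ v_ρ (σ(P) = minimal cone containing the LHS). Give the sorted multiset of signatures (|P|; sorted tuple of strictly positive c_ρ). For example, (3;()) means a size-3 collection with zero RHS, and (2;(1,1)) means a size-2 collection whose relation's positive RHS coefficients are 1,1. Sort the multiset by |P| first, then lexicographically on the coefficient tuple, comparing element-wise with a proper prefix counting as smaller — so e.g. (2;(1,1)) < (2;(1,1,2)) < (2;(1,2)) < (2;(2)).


5 minimal non-faces of Δ(Σ) (on 7 rays):

  • {3,5}:  v_{3} + v_{5} = 0  so sig = (2;())
  • {3,6}:  v_{3} + v_{6} = v_{1} + v_{2}  so sig = (2;(1,1))
  • {4,6,7}:  v_{4} + v_{6} + v_{7} = 0  so sig = (3;())
  • {1,2,5}:  v_{1} + v_{2} + v_{5} = v_{6}  so sig = (3;(1))
  • {1,2,4,7}:  v_{1} + v_{2} + v_{4} + v_{7} = v_{3}  so sig = (4;(1))

Signatures (|P|; sorted positive RHS coefficients), sorted:
    (2;())
    (2;(1,1))
    (3;())
    (3;(1))
    (4;(1))


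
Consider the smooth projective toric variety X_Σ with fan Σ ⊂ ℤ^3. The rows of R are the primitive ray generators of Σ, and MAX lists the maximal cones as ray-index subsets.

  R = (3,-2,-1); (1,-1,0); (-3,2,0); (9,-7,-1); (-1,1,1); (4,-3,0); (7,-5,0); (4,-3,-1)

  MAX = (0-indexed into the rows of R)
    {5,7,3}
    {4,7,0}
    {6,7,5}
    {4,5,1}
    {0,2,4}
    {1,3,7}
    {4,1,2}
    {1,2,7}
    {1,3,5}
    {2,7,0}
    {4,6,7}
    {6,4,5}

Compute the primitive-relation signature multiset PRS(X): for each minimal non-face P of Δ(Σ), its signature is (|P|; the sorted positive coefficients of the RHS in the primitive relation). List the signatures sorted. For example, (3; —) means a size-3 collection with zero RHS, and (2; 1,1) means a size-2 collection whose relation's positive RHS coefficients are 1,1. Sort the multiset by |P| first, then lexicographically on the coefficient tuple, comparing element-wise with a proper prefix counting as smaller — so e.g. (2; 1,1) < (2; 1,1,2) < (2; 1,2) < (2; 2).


Δ(Σ) — 8 vertices, 14 min non-faces:

  {0,1}:  v_{0} + v_{1} = v_{7} ; sig = (2; 1)
  {2,5}:  v_{2} + v_{5} = v_{1} ; sig = (2; 1)
  {2,6}:  v_{2} + v_{6} = v_{5} ; sig = (2; 1)
  {0,3}:  v_{0} + v_{3} = v_{5} + 2·v_{7} ; sig = (2; 1,2)
  {0,5}:  v_{0} + v_{5} = v_{4} + 2·v_{7} ; sig = (2; 1,2)
  {2,3}:  v_{2} + v_{3} = 2·v_{1} + v_{7} ; sig = (2; 1,2)
  {3,6}:  v_{3} + v_{6} = 3·v_{5} + v_{7} ; sig = (2; 1,3)
  {1,6}:  v_{1} + v_{6} = 2·v_{5} ; sig = (2; 2)
  {3,4}:  v_{3} + v_{4} = 2·v_{5} ; sig = (2; 2)
  {0,6}:  v_{0} + v_{6} = 2·v_{4} + 3·v_{7} ; sig = (2; 2,3)
  {2,4,7}:  v_{2} + v_{4} + v_{7} = 0 ; sig = (3; —)
  {1,4,7}:  v_{1} + v_{4} + v_{7} = v_{5} ; sig = (3; 1)
  {1,5,7}:  v_{1} + v_{5} + v_{7} = v_{3} ; sig = (3; 1)
  {4,5,7}:  v_{4} + v_{5} + v_{7} = v_{6} ; sig = (3; 1)

Hence PRS(X_Σ) =
{ (2; 1) ×3,  (2; 1,2) ×3,  (2; 1,3),  (2; 2) ×2,  (2; 2,3),  (3; —),  (3; 1) ×3 }


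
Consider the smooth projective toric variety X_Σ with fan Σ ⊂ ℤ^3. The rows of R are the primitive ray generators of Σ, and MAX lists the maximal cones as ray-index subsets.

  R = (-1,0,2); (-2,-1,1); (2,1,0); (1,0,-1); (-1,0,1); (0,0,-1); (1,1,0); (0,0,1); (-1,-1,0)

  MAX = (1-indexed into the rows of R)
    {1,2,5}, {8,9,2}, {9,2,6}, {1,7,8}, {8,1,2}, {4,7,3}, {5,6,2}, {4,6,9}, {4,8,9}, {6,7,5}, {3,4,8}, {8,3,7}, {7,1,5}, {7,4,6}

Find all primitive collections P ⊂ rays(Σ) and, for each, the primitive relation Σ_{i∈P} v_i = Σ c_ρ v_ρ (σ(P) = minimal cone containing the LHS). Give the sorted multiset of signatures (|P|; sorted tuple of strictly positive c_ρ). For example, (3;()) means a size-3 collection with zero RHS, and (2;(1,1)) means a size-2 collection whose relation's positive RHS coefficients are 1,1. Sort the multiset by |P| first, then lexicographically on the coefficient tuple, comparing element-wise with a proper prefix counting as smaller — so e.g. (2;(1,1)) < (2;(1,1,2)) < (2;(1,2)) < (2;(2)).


Minimal non-faces — 16 found among 9 rays, 14 max cones:

  {4,5}:  v_{4} + v_{5} = 0 ; sig = (2;())
  {6,8}:  v_{6} + v_{8} = 0 ; sig = (2;())
  {7,9}:  v_{7} + v_{9} = 0 ; sig = (2;())
  {1,4}:  v_{1} + v_{4} = v_{8} ; sig = (2;(1))
  {1,6}:  v_{1} + v_{6} = v_{5} ; sig = (2;(1))
  {2,3}:  v_{2} + v_{3} = v_{8} ; sig = (2;(1))
  {2,4}:  v_{2} + v_{4} = v_{9} ; sig = (2;(1))
  {2,7}:  v_{2} + v_{7} = v_{5} ; sig = (2;(1))
  {5,8}:  v_{5} + v_{8} = v_{1} ; sig = (2;(1))
  {5,9}:  v_{5} + v_{9} = v_{2} ; sig = (2;(1))
  {1,9}:  v_{1} + v_{9} = v_{2} + v_{8} ; sig = (2;(1,1))
  {3,5}:  v_{3} + v_{5} = v_{7} + v_{8} ; sig = (2;(1,1))
  {3,6}:  v_{3} + v_{6} = v_{4} + v_{7} ; sig = (2;(1,1))
  {3,9}:  v_{3} + v_{9} = v_{4} + v_{8} ; sig = (2;(1,1))
  {1,3}:  v_{1} + v_{3} = v_{7} + 2·v_{8} ; sig = (2;(1,2))
  {4,7,8}:  v_{4} + v_{7} + v_{8} = v_{3} ; sig = (3;(1))

Sorted signature multiset PRS(X):
[(2;()), (2;()), (2;()), (2;(1)), (2;(1)), (2;(1)), (2;(1)), (2;(1)), (2;(1)), (2;(1)), (2;(1,1)), (2;(1,1)), (2;(1,1)), (2;(1,1)), (2;(1,2)), (3;(1))]


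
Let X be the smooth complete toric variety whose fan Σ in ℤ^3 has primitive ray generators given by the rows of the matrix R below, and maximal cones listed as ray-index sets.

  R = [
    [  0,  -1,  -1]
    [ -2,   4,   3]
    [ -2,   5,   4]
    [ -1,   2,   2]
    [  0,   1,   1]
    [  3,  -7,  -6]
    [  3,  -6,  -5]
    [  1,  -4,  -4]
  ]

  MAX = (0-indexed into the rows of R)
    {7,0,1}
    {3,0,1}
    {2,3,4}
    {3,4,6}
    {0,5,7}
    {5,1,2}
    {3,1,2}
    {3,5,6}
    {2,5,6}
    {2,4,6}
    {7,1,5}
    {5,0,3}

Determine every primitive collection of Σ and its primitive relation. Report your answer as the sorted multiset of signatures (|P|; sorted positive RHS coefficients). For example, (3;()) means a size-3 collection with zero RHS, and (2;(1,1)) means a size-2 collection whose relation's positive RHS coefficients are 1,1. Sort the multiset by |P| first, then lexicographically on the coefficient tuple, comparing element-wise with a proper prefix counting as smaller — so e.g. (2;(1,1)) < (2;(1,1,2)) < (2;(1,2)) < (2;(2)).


14 collections generate NE(X_Σ); each relation:

  • {0,4}:  v_{0} + v_{4} = 0  ⟹  sig = (2;())
  • {0,2}:  v_{0} + v_{2} = v_{1}  ⟹  sig = (2;(1))
  • {0,6}:  v_{0} + v_{6} = v_{5}  ⟹  sig = (2;(1))
  • {1,4}:  v_{1} + v_{4} = v_{2}  ⟹  sig = (2;(1))
  • {4,5}:  v_{4} + v_{5} = v_{6}  ⟹  sig = (2;(1))
  • {1,6}:  v_{1} + v_{6} = v_{2} + v_{5}  ⟹  sig = (2;(1,1))
  • {4,7}:  v_{4} + v_{7} = v_{1} + v_{5}  ⟹  sig = (2;(1,1))
  • {2,7}:  v_{2} + v_{7} = 2·v_{1} + v_{5}  ⟹  sig = (2;(1,2))
  • {6,7}:  v_{6} + v_{7} = v_{1} + 2·v_{5}  ⟹  sig = (2;(1,2))
  • {3,7}:  v_{3} + v_{7} = 2·v_{0}  ⟹  sig = (2;(2))
  • {2,3,5}:  v_{2} + v_{3} + v_{5} = 0  ⟹  sig = (3;())
  • {0,1,5}:  v_{0} + v_{1} + v_{5} = v_{7}  ⟹  sig = (3;(1))
  • {1,3,5}:  v_{1} + v_{3} + v_{5} = v_{0}  ⟹  sig = (3;(1))
  • {2,3,6}:  v_{2} + v_{3} + v_{6} = v_{4}  ⟹  sig = (3;(1))

Sorted signature multiset PRS(X):
    |P|=2: 10 collections, coeffs (), (1), (1), (1), (1), (1,1), (1,1), (1,2), (1,2), (2)
    |P|=3: 4 collections, coeffs (), (1), (1), (1)


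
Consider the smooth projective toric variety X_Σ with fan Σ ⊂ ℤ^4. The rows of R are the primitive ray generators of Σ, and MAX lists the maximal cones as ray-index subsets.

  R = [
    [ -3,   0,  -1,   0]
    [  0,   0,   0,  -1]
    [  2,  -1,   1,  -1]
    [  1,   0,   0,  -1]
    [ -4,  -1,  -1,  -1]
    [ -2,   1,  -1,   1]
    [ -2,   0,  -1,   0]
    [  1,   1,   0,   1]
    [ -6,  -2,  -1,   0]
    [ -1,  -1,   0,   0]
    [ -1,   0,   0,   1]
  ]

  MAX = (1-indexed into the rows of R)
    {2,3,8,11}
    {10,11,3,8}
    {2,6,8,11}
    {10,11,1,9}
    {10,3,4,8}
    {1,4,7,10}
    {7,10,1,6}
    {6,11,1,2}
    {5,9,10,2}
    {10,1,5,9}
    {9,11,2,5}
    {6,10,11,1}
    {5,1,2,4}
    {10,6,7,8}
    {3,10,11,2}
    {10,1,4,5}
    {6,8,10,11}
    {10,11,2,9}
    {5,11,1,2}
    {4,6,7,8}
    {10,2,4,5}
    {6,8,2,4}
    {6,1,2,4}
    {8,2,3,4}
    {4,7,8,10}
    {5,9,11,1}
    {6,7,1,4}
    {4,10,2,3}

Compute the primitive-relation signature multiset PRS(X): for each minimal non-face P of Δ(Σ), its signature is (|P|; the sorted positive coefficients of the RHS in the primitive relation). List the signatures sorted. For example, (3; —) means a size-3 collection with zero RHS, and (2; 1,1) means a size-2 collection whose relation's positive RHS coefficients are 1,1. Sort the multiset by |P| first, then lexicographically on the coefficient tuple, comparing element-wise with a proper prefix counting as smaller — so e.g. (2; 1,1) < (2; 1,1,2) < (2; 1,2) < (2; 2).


22 collections generate NE(X_Σ); each relation:

  P={3,6}:  v_{3} + v_{6} = 0  so sig = (2; —)
  P={4,11}:  v_{4} + v_{11} = 0  so sig = (2; —)
  P={1,8}:  v_{1} + v_{8} = v_{6}  so sig = (2; 1)
  P={5,8}:  v_{5} + v_{8} = v_{1}  so sig = (2; 1)
  P={1,3}:  v_{1} + v_{3} = v_{2} + v_{10}  so sig = (2; 1,1)
  P={2,7}:  v_{2} + v_{7} = v_{1} + v_{4}  so sig = (2; 1,1)
  P={3,7}:  v_{3} + v_{7} = v_{4} + v_{10}  so sig = (2; 1,1)
  P={4,9}:  v_{4} + v_{9} = v_{5} + v_{10}  so sig = (2; 1,1)
  P={7,11}:  v_{7} + v_{11} = v_{6} + v_{10}  so sig = (2; 1,1)
  P={8,9}:  v_{8} + v_{9} = v_{1} + v_{10} + v_{11}  so sig = (2; 1,1,1)
  P={5,7}:  v_{5} + v_{7} = 2·v_{1} + v_{4} + v_{10}  so sig = (2; 1,1,2)
  P={6,9}:  v_{6} + v_{9} = 2·v_{1} + v_{10} + v_{11}  so sig = (2; 1,1,2)
  P={3,9}:  v_{3} + v_{9} = 2·v_{2} + 3·v_{10} + v_{11}  so sig = (2; 1,2,3)
  P={5,6}:  v_{5} + v_{6} = 2·v_{1}  so sig = (2; 2)
  P={3,5}:  v_{3} + v_{5} = 2·v_{2} + 2·v_{10}  so sig = (2; 2,2)
  P={7,9}:  v_{7} + v_{9} = 2·v_{1} + 2·v_{10}  so sig = (2; 2,2)
  P={2,8,10}:  v_{2} + v_{8} + v_{10} = 0  so sig = (3; —)
  P={1,2,10}:  v_{1} + v_{2} + v_{10} = v_{5}  so sig = (3; 1)
  P={2,6,10}:  v_{2} + v_{6} + v_{10} = v_{1}  so sig = (3; 1)
  P={4,6,10}:  v_{4} + v_{6} + v_{10} = v_{7}  so sig = (3; 1)
  P={5,10,11}:  v_{5} + v_{10} + v_{11} = v_{9}  so sig = (3; 1)
  P={1,2,9}:  v_{1} + v_{2} + v_{9} = 2·v_{5} + v_{11}  so sig = (3; 1,2)

Sorted signature multiset PRS(X):
    (2; —)
    (2; —)
    (2; 1)
    (2; 1)
    (2; 1,1)
    (2; 1,1)
    (2; 1,1)
    (2; 1,1)
    (2; 1,1)
    (2; 1,1,1)
    (2; 1,1,2)
    (2; 1,1,2)
    (2; 1,2,3)
    (2; 2)
    (2; 2,2)
    (2; 2,2)
    (3; —)
    (3; 1)
    (3; 1)
    (3; 1)
    (3; 1)
    (3; 1,2)


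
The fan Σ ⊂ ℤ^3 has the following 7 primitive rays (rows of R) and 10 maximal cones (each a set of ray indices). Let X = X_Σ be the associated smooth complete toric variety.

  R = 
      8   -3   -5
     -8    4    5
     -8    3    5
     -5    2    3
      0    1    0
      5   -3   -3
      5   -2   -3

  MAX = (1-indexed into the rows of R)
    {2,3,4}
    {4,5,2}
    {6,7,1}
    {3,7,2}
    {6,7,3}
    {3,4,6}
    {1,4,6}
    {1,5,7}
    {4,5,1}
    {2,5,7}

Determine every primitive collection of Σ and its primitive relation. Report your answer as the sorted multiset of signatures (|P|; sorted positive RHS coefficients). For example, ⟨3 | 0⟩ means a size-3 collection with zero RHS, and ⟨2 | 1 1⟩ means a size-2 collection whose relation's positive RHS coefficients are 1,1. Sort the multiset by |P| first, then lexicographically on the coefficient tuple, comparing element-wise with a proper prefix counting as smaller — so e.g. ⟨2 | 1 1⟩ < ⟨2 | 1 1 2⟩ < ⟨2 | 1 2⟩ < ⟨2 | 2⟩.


|primitive collections| = 6. Relations:

  P={1,3}:  v_{1} + v_{3} = 0  ⟹  sig = ⟨2 | 0⟩
  P={4,7}:  v_{4} + v_{7} = 0  ⟹  sig = ⟨2 | 0⟩
  P={1,2}:  v_{1} + v_{2} = v_{5}  ⟹  sig = ⟨2 | 1⟩
  P={3,5}:  v_{3} + v_{5} = v_{2}  ⟹  sig = ⟨2 | 1⟩
  P={5,6}:  v_{5} + v_{6} = v_{7}  ⟹  sig = ⟨2 | 1⟩
  P={2,6}:  v_{2} + v_{6} = v_{3} + v_{7}  ⟹  sig = ⟨2 | 1 1⟩

Sorted signature multiset PRS(X):
    |P|=2: 6 collections, coeffs (), (), (1), (1), (1), (1,1)


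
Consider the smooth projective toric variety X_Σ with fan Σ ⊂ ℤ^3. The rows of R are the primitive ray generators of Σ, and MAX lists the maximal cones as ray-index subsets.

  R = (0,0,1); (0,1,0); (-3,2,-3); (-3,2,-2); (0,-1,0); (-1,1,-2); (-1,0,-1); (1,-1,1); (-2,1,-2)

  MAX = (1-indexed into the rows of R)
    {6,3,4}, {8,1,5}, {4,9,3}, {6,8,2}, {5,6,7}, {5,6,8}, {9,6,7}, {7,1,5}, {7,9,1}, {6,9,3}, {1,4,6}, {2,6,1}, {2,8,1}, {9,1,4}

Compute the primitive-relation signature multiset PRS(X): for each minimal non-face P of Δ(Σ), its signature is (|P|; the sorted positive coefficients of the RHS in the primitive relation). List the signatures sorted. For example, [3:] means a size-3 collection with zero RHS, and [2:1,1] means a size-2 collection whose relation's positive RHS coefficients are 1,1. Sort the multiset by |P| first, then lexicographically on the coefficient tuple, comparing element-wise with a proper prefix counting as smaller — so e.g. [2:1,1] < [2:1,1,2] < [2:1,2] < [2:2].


Σ has 20 primitive collections:

  {2,5}:  v_{2} + v_{5} = 0 — sig = [2:]
  {1,3}:  v_{1} + v_{3} = v_{4} — sig = [2:1]
  {3,8}:  v_{3} + v_{8} = v_{9} — sig = [2:1]
  {7,8}:  v_{7} + v_{8} = v_{5} — sig = [2:1]
  {8,9}:  v_{8} + v_{9} = v_{7} — sig = [2:1]
  {2,7}:  v_{2} + v_{7} = v_{1} + v_{6} — sig = [2:1,1]
  {3,5}:  v_{3} + v_{5} = v_{7} + v_{9} — sig = [2:1,1]
  {4,8}:  v_{4} + v_{8} = v_{1} + v_{9} — sig = [2:1,1]
  {4,5}:  v_{4} + v_{5} = v_{1} + v_{7} + v_{9} — sig = [2:1,1,1]
  {4,7}:  v_{4} + v_{7} = v_{1} + 2·v_{9} — sig = [2:1,2]
  {3,7}:  v_{3} + v_{7} = 2·v_{9} — sig = [2:2]
  {5,9}:  v_{5} + v_{9} = 2·v_{7} — sig = [2:2]
  {2,9}:  v_{2} + v_{9} = 2·v_{1} + 2·v_{6} — sig = [2:2,2]
  {2,3}:  v_{2} + v_{3} = 3·v_{1} + 3·v_{6} — sig = [2:3,3]
  {2,4}:  v_{2} + v_{4} = 4·v_{1} + 3·v_{6} — sig = [2:3,4]
  {1,6,8}:  v_{1} + v_{6} + v_{8} = 0 — sig = [3:]
  {1,5,6}:  v_{1} + v_{5} + v_{6} = v_{7} — sig = [3:1]
  {1,6,7}:  v_{1} + v_{6} + v_{7} = v_{9} — sig = [3:1]
  {1,6,9}:  v_{1} + v_{6} + v_{9} = v_{3} — sig = [3:1]
  {4,6,9}:  v_{4} + v_{6} + v_{9} = 2·v_{3} — sig = [3:2]

so the primitive-relation signature multiset is
[[2:], [2:1], [2:1], [2:1], [2:1], [2:1,1], [2:1,1], [2:1,1], [2:1,1,1], [2:1,2], [2:2], [2:2], [2:2,2], [2:3,3], [2:3,4], [3:], [3:1], [3:1], [3:1], [3:2]]


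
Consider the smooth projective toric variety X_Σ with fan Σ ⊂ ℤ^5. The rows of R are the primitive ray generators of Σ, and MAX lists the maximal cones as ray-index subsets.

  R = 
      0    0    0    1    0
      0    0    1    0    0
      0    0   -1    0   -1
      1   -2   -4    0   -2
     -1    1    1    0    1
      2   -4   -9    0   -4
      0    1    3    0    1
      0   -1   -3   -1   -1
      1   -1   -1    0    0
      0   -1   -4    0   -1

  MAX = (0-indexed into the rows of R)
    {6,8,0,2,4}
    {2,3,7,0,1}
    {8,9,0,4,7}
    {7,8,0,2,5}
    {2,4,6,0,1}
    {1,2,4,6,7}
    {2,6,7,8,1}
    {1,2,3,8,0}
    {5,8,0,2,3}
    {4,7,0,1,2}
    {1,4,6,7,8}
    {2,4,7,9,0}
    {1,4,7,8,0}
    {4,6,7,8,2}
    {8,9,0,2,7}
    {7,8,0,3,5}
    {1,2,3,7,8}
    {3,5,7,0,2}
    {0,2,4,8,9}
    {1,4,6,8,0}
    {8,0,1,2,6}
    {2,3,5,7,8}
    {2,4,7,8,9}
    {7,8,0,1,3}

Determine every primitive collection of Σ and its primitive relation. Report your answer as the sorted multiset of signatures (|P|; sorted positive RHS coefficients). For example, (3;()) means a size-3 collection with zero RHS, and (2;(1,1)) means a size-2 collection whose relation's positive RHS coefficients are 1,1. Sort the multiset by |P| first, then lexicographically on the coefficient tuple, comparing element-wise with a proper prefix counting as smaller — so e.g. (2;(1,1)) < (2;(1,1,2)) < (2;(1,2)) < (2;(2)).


|primitive collections| = 14. Relations:

  {1,9}:  v_{1} + v_{9} = v_{0} + v_{7}  ⟹  sig = (2;(1,1))
  {3,4}:  v_{3} + v_{4} = v_{0} + v_{7}  ⟹  sig = (2;(1,1))
  {3,6}:  v_{3} + v_{6} = v_{1} + v_{2} + v_{8}  ⟹  sig = (2;(1,1,1))
  {5,6}:  v_{5} + v_{6} = v_{2} + v_{3} + v_{8}  ⟹  sig = (2;(1,1,1))
  {6,9}:  v_{6} + v_{9} = v_{2} + v_{4} + v_{8}  ⟹  sig = (2;(1,1,1))
  {3,9}:  v_{3} + v_{9} = 2·v_{0} + v_{2} + 2·v_{7} + v_{8}  ⟹  sig = (2;(1,1,2,2))
  {4,5}:  v_{4} + v_{5} = 2·v_{0} + v_{2} + 2·v_{7} + v_{8}  ⟹  sig = (2;(1,1,2,2))
  {1,5}:  v_{1} + v_{5} = 2·v_{3}  ⟹  sig = (2;(2))
  {5,9}:  v_{5} + v_{9} = 3·v_{0} + 2·v_{2} + 3·v_{7} + 2·v_{8}  ⟹  sig = (2;(2,2,3,3))
  {0,6,7}:  v_{0} + v_{6} + v_{7} = 0  ⟹  sig = (3;())
  {1,2,4,8}:  v_{1} + v_{2} + v_{4} + v_{8} = 0  ⟹  sig = (4;())
  {0,1,2,7,8}:  v_{0} + v_{1} + v_{2} + v_{7} + v_{8} = v_{3}  ⟹  sig = (5;(1))
  {0,2,3,7,8}:  v_{0} + v_{2} + v_{3} + v_{7} + v_{8} = v_{5}  ⟹  sig = (5;(1))
  {0,2,4,7,8}:  v_{0} + v_{2} + v_{4} + v_{7} + v_{8} = v_{9}  ⟹  sig = (5;(1))

so the primitive-relation signature multiset is
    |P|=2: 9 collections, coeffs (1,1), (1,1), (1,1,1), (1,1,1), (1,1,1), (1,1,2,2), (1,1,2,2), (2), (2,2,3,3)
    |P|=3: 1 collection, coeffs ()
    |P|=4: 1 collection, coeffs ()
    |P|=5: 3 collections, coeffs (1), (1), (1)


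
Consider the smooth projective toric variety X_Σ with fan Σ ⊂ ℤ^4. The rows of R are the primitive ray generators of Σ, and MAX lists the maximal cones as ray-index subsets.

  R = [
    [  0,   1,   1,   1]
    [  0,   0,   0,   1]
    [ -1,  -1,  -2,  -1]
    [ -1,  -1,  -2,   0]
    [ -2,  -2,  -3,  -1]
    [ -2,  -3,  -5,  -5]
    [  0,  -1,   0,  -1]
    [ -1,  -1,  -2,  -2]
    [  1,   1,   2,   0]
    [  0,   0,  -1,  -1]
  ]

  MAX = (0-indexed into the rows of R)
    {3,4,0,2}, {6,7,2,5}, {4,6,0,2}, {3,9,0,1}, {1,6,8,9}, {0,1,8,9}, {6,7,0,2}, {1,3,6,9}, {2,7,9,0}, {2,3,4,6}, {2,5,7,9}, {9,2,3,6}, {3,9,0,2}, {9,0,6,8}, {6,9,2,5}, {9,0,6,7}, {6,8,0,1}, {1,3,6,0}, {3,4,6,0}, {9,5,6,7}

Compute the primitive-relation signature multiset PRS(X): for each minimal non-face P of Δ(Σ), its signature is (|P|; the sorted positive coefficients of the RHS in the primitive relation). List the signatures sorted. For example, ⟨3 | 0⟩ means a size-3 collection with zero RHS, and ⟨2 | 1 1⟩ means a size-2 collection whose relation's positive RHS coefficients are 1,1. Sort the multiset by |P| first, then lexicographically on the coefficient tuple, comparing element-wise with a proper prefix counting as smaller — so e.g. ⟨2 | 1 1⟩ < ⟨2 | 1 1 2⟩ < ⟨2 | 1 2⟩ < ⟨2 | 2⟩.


|primitive collections| = 20. Relations:

  P = {3,8}:  v_{3} + v_{8} = 0  →  sig = ⟨2 | 0⟩
  P = {1,2}:  v_{1} + v_{2} = v_{3}  →  sig = ⟨2 | 1⟩
  P = {1,7}:  v_{1} + v_{7} = v_{2}  →  sig = ⟨2 | 1⟩
  P = {2,8}:  v_{2} + v_{8} = v_{0} + v_{6} + v_{9}  →  sig = ⟨2 | 1 1 1⟩
  P = {4,8}:  v_{4} + v_{8} = v_{0} + v_{2} + v_{6}  →  sig = ⟨2 | 1 1 1⟩
  P = {1,4}:  v_{1} + v_{4} = v_{0} + 2·v_{3} + v_{6}  →  sig = ⟨2 | 1 1 2⟩
  P = {1,5}:  v_{1} + v_{5} = 2·v_{2} + v_{6} + v_{9}  →  sig = ⟨2 | 1 1 2⟩
  P = {5,8}:  v_{5} + v_{8} = v_{0} + 2·v_{6} + v_{7} + 2·v_{9}  →  sig = ⟨2 | 1 1 2 2⟩
  P = {3,5}:  v_{3} + v_{5} = 3·v_{2} + v_{6} + v_{9}  →  sig = ⟨2 | 1 1 3⟩
  P = {4,5}:  v_{4} + v_{5} = 3·v_{2} + v_{6} + v_{7}  →  sig = ⟨2 | 1 1 3⟩
  P = {4,7}:  v_{4} + v_{7} = v_{0} + 3·v_{2} + v_{6}  →  sig = ⟨2 | 1 1 3⟩
  P = {0,5}:  v_{0} + v_{5} = 2·v_{7}  →  sig = ⟨2 | 2⟩
  P = {3,7}:  v_{3} + v_{7} = 2·v_{2}  →  sig = ⟨2 | 2⟩
  P = {4,9}:  v_{4} + v_{9} = 2·v_{2}  →  sig = ⟨2 | 2⟩
  P = {7,8}:  v_{7} + v_{8} = 2·v_{0} + 2·v_{6} + 2·v_{9}  →  sig = ⟨2 | 2 2 2⟩
  P = {0,1,6,9}:  v_{0} + v_{1} + v_{6} + v_{9} = 0  →  sig = ⟨4 | 0⟩
  P = {0,2,3,6}:  v_{0} + v_{2} + v_{3} + v_{6} = v_{4}  →  sig = ⟨4 | 1⟩
  P = {0,2,6,9}:  v_{0} + v_{2} + v_{6} + v_{9} = v_{7}  →  sig = ⟨4 | 1⟩
  P = {0,3,6,9}:  v_{0} + v_{3} + v_{6} + v_{9} = v_{2}  →  sig = ⟨4 | 1⟩
  P = {2,6,7,9}:  v_{2} + v_{6} + v_{7} + v_{9} = v_{5}  →  sig = ⟨4 | 1⟩

Hence PRS(X_Σ) =
[⟨2 | 0⟩, ⟨2 | 1⟩, ⟨2 | 1⟩, ⟨2 | 1 1 1⟩, ⟨2 | 1 1 1⟩, ⟨2 | 1 1 2⟩, ⟨2 | 1 1 2⟩, ⟨2 | 1 1 2 2⟩, ⟨2 | 1 1 3⟩, ⟨2 | 1 1 3⟩, ⟨2 | 1 1 3⟩, ⟨2 | 2⟩, ⟨2 | 2⟩, ⟨2 | 2⟩, ⟨2 | 2 2 2⟩, ⟨4 | 0⟩, ⟨4 | 1⟩, ⟨4 | 1⟩, ⟨4 | 1⟩, ⟨4 | 1⟩]
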